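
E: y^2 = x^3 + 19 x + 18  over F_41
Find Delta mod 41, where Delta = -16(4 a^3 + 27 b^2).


4 a^3 + 27 b^2 = 4*19^3 + 27*18^2 = 27436 + 8748 = 36184
Delta = -16 * (36184) = -578944
Delta mod 41 = 17

Delta = 17 (mod 41)


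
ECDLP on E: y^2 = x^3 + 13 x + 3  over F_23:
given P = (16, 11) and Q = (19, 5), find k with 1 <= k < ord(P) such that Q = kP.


Enumerate multiples of P until we hit Q = (19, 5):
  1P = (16, 11)
  2P = (15, 13)
  3P = (19, 18)
  4P = (19, 5)
Match found at i = 4.

k = 4


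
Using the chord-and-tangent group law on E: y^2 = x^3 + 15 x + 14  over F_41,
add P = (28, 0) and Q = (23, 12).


P != Q, so use the chord formula.
s = (y2 - y1) / (x2 - x1) = (12) / (36) mod 41 = 14
x3 = s^2 - x1 - x2 mod 41 = 14^2 - 28 - 23 = 22
y3 = s (x1 - x3) - y1 mod 41 = 14 * (28 - 22) - 0 = 2

P + Q = (22, 2)


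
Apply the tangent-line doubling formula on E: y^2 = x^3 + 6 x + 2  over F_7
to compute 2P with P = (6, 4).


Doubling: s = (3 x1^2 + a) / (2 y1)
s = (3*6^2 + 6) / (2*4) mod 7 = 2
x3 = s^2 - 2 x1 mod 7 = 2^2 - 2*6 = 6
y3 = s (x1 - x3) - y1 mod 7 = 2 * (6 - 6) - 4 = 3

2P = (6, 3)


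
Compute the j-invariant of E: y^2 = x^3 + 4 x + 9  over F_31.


Delta = -16(4 a^3 + 27 b^2) mod 31 = 3
-1728 * (4 a)^3 = -1728 * (4*4)^3 mod 31 = 1
j = 1 * 3^(-1) mod 31 = 21

j = 21 (mod 31)


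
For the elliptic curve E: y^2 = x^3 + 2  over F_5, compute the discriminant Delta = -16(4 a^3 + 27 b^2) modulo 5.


4 a^3 + 27 b^2 = 4*0^3 + 27*2^2 = 0 + 108 = 108
Delta = -16 * (108) = -1728
Delta mod 5 = 2

Delta = 2 (mod 5)


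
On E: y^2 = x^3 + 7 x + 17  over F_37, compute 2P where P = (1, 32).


Doubling: s = (3 x1^2 + a) / (2 y1)
s = (3*1^2 + 7) / (2*32) mod 37 = 36
x3 = s^2 - 2 x1 mod 37 = 36^2 - 2*1 = 36
y3 = s (x1 - x3) - y1 mod 37 = 36 * (1 - 36) - 32 = 3

2P = (36, 3)


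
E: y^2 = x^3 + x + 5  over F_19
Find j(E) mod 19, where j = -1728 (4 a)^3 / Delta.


Delta = -16(4 a^3 + 27 b^2) mod 19 = 4
-1728 * (4 a)^3 = -1728 * (4*1)^3 mod 19 = 7
j = 7 * 4^(-1) mod 19 = 16

j = 16 (mod 19)


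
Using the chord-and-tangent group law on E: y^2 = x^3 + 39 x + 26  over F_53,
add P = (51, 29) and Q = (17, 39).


P != Q, so use the chord formula.
s = (y2 - y1) / (x2 - x1) = (10) / (19) mod 53 = 34
x3 = s^2 - x1 - x2 mod 53 = 34^2 - 51 - 17 = 28
y3 = s (x1 - x3) - y1 mod 53 = 34 * (51 - 28) - 29 = 11

P + Q = (28, 11)


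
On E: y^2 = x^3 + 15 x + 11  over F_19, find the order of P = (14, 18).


Compute successive multiples of P until we hit O:
  1P = (14, 18)
  2P = (2, 12)
  3P = (8, 4)
  4P = (13, 16)
  5P = (15, 18)
  6P = (9, 1)
  7P = (3, 8)
  8P = (0, 12)
  ... (continuing to 22P)
  22P = O

ord(P) = 22


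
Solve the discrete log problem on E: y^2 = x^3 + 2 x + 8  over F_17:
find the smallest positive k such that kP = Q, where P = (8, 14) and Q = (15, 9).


Enumerate multiples of P until we hit Q = (15, 9):
  1P = (8, 14)
  2P = (0, 5)
  3P = (10, 5)
  4P = (15, 9)
Match found at i = 4.

k = 4


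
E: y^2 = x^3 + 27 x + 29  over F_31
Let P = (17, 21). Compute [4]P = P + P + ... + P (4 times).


k = 4 = 100_2 (binary, LSB first: 001)
Double-and-add from P = (17, 21):
  bit 0 = 0: acc unchanged = O
  bit 1 = 0: acc unchanged = O
  bit 2 = 1: acc = O + (10, 11) = (10, 11)

4P = (10, 11)


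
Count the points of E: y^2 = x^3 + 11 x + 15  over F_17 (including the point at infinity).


For each x in F_17, count y with y^2 = x^3 + 11 x + 15 mod 17:
  x = 0: RHS = 15, y in [7, 10]  -> 2 point(s)
  x = 4: RHS = 4, y in [2, 15]  -> 2 point(s)
  x = 5: RHS = 8, y in [5, 12]  -> 2 point(s)
  x = 6: RHS = 8, y in [5, 12]  -> 2 point(s)
  x = 13: RHS = 9, y in [3, 14]  -> 2 point(s)
  x = 15: RHS = 2, y in [6, 11]  -> 2 point(s)
Affine points: 12. Add the point at infinity: total = 13.

#E(F_17) = 13


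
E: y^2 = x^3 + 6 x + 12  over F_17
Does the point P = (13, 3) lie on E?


Check whether y^2 = x^3 + 6 x + 12 (mod 17) for (x, y) = (13, 3).
LHS: y^2 = 3^2 mod 17 = 9
RHS: x^3 + 6 x + 12 = 13^3 + 6*13 + 12 mod 17 = 9
LHS = RHS

Yes, on the curve


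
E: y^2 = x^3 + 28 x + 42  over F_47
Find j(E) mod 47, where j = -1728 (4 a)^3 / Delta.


Delta = -16(4 a^3 + 27 b^2) mod 47 = 6
-1728 * (4 a)^3 = -1728 * (4*28)^3 mod 47 = 44
j = 44 * 6^(-1) mod 47 = 23

j = 23 (mod 47)


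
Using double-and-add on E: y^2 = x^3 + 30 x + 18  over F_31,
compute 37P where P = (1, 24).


k = 37 = 100101_2 (binary, LSB first: 101001)
Double-and-add from P = (1, 24):
  bit 0 = 1: acc = O + (1, 24) = (1, 24)
  bit 1 = 0: acc unchanged = (1, 24)
  bit 2 = 1: acc = (1, 24) + (30, 24) = (0, 7)
  bit 3 = 0: acc unchanged = (0, 7)
  bit 4 = 0: acc unchanged = (0, 7)
  bit 5 = 1: acc = (0, 7) + (9, 5) = (1, 7)

37P = (1, 7)


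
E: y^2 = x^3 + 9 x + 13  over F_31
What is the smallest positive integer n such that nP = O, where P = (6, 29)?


Compute successive multiples of P until we hit O:
  1P = (6, 29)
  2P = (24, 17)
  3P = (29, 7)
  4P = (21, 15)
  5P = (13, 23)
  6P = (14, 0)
  7P = (13, 8)
  8P = (21, 16)
  ... (continuing to 12P)
  12P = O

ord(P) = 12


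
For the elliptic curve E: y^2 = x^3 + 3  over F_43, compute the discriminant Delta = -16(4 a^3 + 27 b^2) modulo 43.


4 a^3 + 27 b^2 = 4*0^3 + 27*3^2 = 0 + 243 = 243
Delta = -16 * (243) = -3888
Delta mod 43 = 25

Delta = 25 (mod 43)


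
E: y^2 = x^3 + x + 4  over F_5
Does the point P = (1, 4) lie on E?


Check whether y^2 = x^3 + 1 x + 4 (mod 5) for (x, y) = (1, 4).
LHS: y^2 = 4^2 mod 5 = 1
RHS: x^3 + 1 x + 4 = 1^3 + 1*1 + 4 mod 5 = 1
LHS = RHS

Yes, on the curve


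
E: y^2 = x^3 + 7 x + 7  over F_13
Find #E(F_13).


For each x in F_13, count y with y^2 = x^3 + 7 x + 7 mod 13:
  x = 2: RHS = 3, y in [4, 9]  -> 2 point(s)
  x = 3: RHS = 3, y in [4, 9]  -> 2 point(s)
  x = 7: RHS = 9, y in [3, 10]  -> 2 point(s)
  x = 8: RHS = 3, y in [4, 9]  -> 2 point(s)
  x = 12: RHS = 12, y in [5, 8]  -> 2 point(s)
Affine points: 10. Add the point at infinity: total = 11.

#E(F_13) = 11


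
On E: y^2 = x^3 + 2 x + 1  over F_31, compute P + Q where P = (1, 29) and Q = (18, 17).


P != Q, so use the chord formula.
s = (y2 - y1) / (x2 - x1) = (19) / (17) mod 31 = 23
x3 = s^2 - x1 - x2 mod 31 = 23^2 - 1 - 18 = 14
y3 = s (x1 - x3) - y1 mod 31 = 23 * (1 - 14) - 29 = 13

P + Q = (14, 13)


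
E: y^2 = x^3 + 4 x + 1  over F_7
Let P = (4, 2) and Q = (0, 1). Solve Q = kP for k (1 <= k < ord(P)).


Enumerate multiples of P until we hit Q = (0, 1):
  1P = (4, 2)
  2P = (0, 1)
Match found at i = 2.

k = 2


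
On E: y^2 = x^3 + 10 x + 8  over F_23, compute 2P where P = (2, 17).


Doubling: s = (3 x1^2 + a) / (2 y1)
s = (3*2^2 + 10) / (2*17) mod 23 = 2
x3 = s^2 - 2 x1 mod 23 = 2^2 - 2*2 = 0
y3 = s (x1 - x3) - y1 mod 23 = 2 * (2 - 0) - 17 = 10

2P = (0, 10)


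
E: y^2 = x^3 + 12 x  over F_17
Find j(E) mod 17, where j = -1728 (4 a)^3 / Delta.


Delta = -16(4 a^3 + 27 b^2) mod 17 = 10
-1728 * (4 a)^3 = -1728 * (4*12)^3 mod 17 = 8
j = 8 * 10^(-1) mod 17 = 11

j = 11 (mod 17)


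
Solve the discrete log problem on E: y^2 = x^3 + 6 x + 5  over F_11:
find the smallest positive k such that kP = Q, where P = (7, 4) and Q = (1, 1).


Enumerate multiples of P until we hit Q = (1, 1):
  1P = (7, 4)
  2P = (2, 5)
  3P = (6, 9)
  4P = (1, 10)
  5P = (4, 4)
  6P = (0, 7)
  7P = (8, 9)
  8P = (10, 3)
  9P = (10, 8)
  10P = (8, 2)
  11P = (0, 4)
  12P = (4, 7)
  13P = (1, 1)
Match found at i = 13.

k = 13


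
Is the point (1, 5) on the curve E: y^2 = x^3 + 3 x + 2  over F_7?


Check whether y^2 = x^3 + 3 x + 2 (mod 7) for (x, y) = (1, 5).
LHS: y^2 = 5^2 mod 7 = 4
RHS: x^3 + 3 x + 2 = 1^3 + 3*1 + 2 mod 7 = 6
LHS != RHS

No, not on the curve


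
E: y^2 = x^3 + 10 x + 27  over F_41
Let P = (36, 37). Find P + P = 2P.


Doubling: s = (3 x1^2 + a) / (2 y1)
s = (3*36^2 + 10) / (2*37) mod 41 = 15
x3 = s^2 - 2 x1 mod 41 = 15^2 - 2*36 = 30
y3 = s (x1 - x3) - y1 mod 41 = 15 * (36 - 30) - 37 = 12

2P = (30, 12)


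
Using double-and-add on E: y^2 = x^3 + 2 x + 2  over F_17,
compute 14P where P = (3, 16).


k = 14 = 1110_2 (binary, LSB first: 0111)
Double-and-add from P = (3, 16):
  bit 0 = 0: acc unchanged = O
  bit 1 = 1: acc = O + (13, 10) = (13, 10)
  bit 2 = 1: acc = (13, 10) + (10, 6) = (9, 1)
  bit 3 = 1: acc = (9, 1) + (16, 13) = (5, 1)

14P = (5, 1)


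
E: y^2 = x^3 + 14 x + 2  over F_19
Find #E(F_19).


For each x in F_19, count y with y^2 = x^3 + 14 x + 2 mod 19:
  x = 1: RHS = 17, y in [6, 13]  -> 2 point(s)
  x = 2: RHS = 0, y in [0]  -> 1 point(s)
  x = 5: RHS = 7, y in [8, 11]  -> 2 point(s)
  x = 6: RHS = 17, y in [6, 13]  -> 2 point(s)
  x = 7: RHS = 6, y in [5, 14]  -> 2 point(s)
  x = 11: RHS = 5, y in [9, 10]  -> 2 point(s)
  x = 12: RHS = 17, y in [6, 13]  -> 2 point(s)
  x = 13: RHS = 6, y in [5, 14]  -> 2 point(s)
  x = 14: RHS = 16, y in [4, 15]  -> 2 point(s)
  x = 16: RHS = 9, y in [3, 16]  -> 2 point(s)
  x = 17: RHS = 4, y in [2, 17]  -> 2 point(s)
  x = 18: RHS = 6, y in [5, 14]  -> 2 point(s)
Affine points: 23. Add the point at infinity: total = 24.

#E(F_19) = 24


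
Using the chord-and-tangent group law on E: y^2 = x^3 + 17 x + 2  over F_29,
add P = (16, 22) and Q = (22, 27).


P != Q, so use the chord formula.
s = (y2 - y1) / (x2 - x1) = (5) / (6) mod 29 = 25
x3 = s^2 - x1 - x2 mod 29 = 25^2 - 16 - 22 = 7
y3 = s (x1 - x3) - y1 mod 29 = 25 * (16 - 7) - 22 = 0

P + Q = (7, 0)


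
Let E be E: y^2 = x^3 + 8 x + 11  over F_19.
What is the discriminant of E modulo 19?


4 a^3 + 27 b^2 = 4*8^3 + 27*11^2 = 2048 + 3267 = 5315
Delta = -16 * (5315) = -85040
Delta mod 19 = 4

Delta = 4 (mod 19)


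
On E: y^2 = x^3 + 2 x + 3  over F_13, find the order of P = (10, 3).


Compute successive multiples of P until we hit O:
  1P = (10, 3)
  2P = (3, 7)
  3P = (12, 0)
  4P = (3, 6)
  5P = (10, 10)
  6P = O

ord(P) = 6


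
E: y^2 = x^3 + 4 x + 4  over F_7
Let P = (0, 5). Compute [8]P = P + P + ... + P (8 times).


k = 8 = 1000_2 (binary, LSB first: 0001)
Double-and-add from P = (0, 5):
  bit 0 = 0: acc unchanged = O
  bit 1 = 0: acc unchanged = O
  bit 2 = 0: acc unchanged = O
  bit 3 = 1: acc = O + (1, 4) = (1, 4)

8P = (1, 4)


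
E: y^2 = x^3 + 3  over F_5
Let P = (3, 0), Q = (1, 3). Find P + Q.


P != Q, so use the chord formula.
s = (y2 - y1) / (x2 - x1) = (3) / (3) mod 5 = 1
x3 = s^2 - x1 - x2 mod 5 = 1^2 - 3 - 1 = 2
y3 = s (x1 - x3) - y1 mod 5 = 1 * (3 - 2) - 0 = 1

P + Q = (2, 1)


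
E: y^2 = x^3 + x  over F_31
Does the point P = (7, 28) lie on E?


Check whether y^2 = x^3 + 1 x + 0 (mod 31) for (x, y) = (7, 28).
LHS: y^2 = 28^2 mod 31 = 9
RHS: x^3 + 1 x + 0 = 7^3 + 1*7 + 0 mod 31 = 9
LHS = RHS

Yes, on the curve


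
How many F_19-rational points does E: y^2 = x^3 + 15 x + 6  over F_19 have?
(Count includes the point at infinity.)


For each x in F_19, count y with y^2 = x^3 + 15 x + 6 mod 19:
  x = 0: RHS = 6, y in [5, 14]  -> 2 point(s)
  x = 2: RHS = 6, y in [5, 14]  -> 2 point(s)
  x = 4: RHS = 16, y in [4, 15]  -> 2 point(s)
  x = 5: RHS = 16, y in [4, 15]  -> 2 point(s)
  x = 7: RHS = 17, y in [6, 13]  -> 2 point(s)
  x = 8: RHS = 11, y in [7, 12]  -> 2 point(s)
  x = 10: RHS = 16, y in [4, 15]  -> 2 point(s)
  x = 11: RHS = 1, y in [1, 18]  -> 2 point(s)
  x = 13: RHS = 4, y in [2, 17]  -> 2 point(s)
  x = 17: RHS = 6, y in [5, 14]  -> 2 point(s)
  x = 18: RHS = 9, y in [3, 16]  -> 2 point(s)
Affine points: 22. Add the point at infinity: total = 23.

#E(F_19) = 23


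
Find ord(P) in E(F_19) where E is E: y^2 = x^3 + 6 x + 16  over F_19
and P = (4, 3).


Compute successive multiples of P until we hit O:
  1P = (4, 3)
  2P = (16, 3)
  3P = (18, 16)
  4P = (3, 2)
  5P = (13, 7)
  6P = (9, 18)
  7P = (15, 2)
  8P = (11, 8)
  ... (continuing to 28P)
  28P = O

ord(P) = 28


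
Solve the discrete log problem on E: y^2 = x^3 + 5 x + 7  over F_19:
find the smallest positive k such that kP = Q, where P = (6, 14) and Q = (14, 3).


Enumerate multiples of P until we hit Q = (14, 3):
  1P = (6, 14)
  2P = (11, 14)
  3P = (2, 5)
  4P = (3, 7)
  5P = (7, 9)
  6P = (12, 16)
  7P = (18, 1)
  8P = (0, 8)
  9P = (14, 16)
  10P = (5, 10)
  11P = (5, 9)
  12P = (14, 3)
Match found at i = 12.

k = 12


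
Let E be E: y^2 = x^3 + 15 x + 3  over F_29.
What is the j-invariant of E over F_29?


Delta = -16(4 a^3 + 27 b^2) mod 29 = 19
-1728 * (4 a)^3 = -1728 * (4*15)^3 mod 29 = 9
j = 9 * 19^(-1) mod 29 = 2

j = 2 (mod 29)


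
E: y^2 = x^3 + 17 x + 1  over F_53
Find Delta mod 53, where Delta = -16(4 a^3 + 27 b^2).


4 a^3 + 27 b^2 = 4*17^3 + 27*1^2 = 19652 + 27 = 19679
Delta = -16 * (19679) = -314864
Delta mod 53 = 9

Delta = 9 (mod 53)


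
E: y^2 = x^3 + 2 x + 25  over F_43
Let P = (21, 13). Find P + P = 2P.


Doubling: s = (3 x1^2 + a) / (2 y1)
s = (3*21^2 + 2) / (2*13) mod 43 = 3
x3 = s^2 - 2 x1 mod 43 = 3^2 - 2*21 = 10
y3 = s (x1 - x3) - y1 mod 43 = 3 * (21 - 10) - 13 = 20

2P = (10, 20)


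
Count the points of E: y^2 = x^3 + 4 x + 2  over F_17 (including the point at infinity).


For each x in F_17, count y with y^2 = x^3 + 4 x + 2 mod 17:
  x = 0: RHS = 2, y in [6, 11]  -> 2 point(s)
  x = 2: RHS = 1, y in [1, 16]  -> 2 point(s)
  x = 6: RHS = 4, y in [2, 15]  -> 2 point(s)
  x = 7: RHS = 16, y in [4, 13]  -> 2 point(s)
  x = 8: RHS = 2, y in [6, 11]  -> 2 point(s)
  x = 9: RHS = 2, y in [6, 11]  -> 2 point(s)
  x = 11: RHS = 0, y in [0]  -> 1 point(s)
Affine points: 13. Add the point at infinity: total = 14.

#E(F_17) = 14


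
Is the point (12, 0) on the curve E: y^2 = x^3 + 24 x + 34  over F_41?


Check whether y^2 = x^3 + 24 x + 34 (mod 41) for (x, y) = (12, 0).
LHS: y^2 = 0^2 mod 41 = 0
RHS: x^3 + 24 x + 34 = 12^3 + 24*12 + 34 mod 41 = 0
LHS = RHS

Yes, on the curve


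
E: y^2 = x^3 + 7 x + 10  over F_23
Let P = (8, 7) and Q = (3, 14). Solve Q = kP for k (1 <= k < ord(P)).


Enumerate multiples of P until we hit Q = (3, 14):
  1P = (8, 7)
  2P = (20, 13)
  3P = (1, 8)
  4P = (22, 18)
  5P = (5, 20)
  6P = (16, 20)
  7P = (2, 20)
  8P = (3, 9)
  9P = (14, 0)
  10P = (3, 14)
Match found at i = 10.

k = 10


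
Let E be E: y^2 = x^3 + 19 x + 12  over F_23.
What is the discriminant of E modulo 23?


4 a^3 + 27 b^2 = 4*19^3 + 27*12^2 = 27436 + 3888 = 31324
Delta = -16 * (31324) = -501184
Delta mod 23 = 9

Delta = 9 (mod 23)


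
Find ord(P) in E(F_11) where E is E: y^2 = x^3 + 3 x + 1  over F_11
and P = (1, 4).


Compute successive multiples of P until we hit O:
  1P = (1, 4)
  2P = (2, 9)
  3P = (0, 1)
  4P = (8, 8)
  5P = (3, 9)
  6P = (5, 8)
  7P = (6, 2)
  8P = (9, 8)
  ... (continuing to 18P)
  18P = O

ord(P) = 18


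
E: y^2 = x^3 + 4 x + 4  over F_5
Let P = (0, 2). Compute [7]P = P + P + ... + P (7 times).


k = 7 = 111_2 (binary, LSB first: 111)
Double-and-add from P = (0, 2):
  bit 0 = 1: acc = O + (0, 2) = (0, 2)
  bit 1 = 1: acc = (0, 2) + (1, 2) = (4, 3)
  bit 2 = 1: acc = (4, 3) + (2, 0) = (0, 3)

7P = (0, 3)


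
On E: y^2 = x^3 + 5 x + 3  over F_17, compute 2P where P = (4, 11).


Doubling: s = (3 x1^2 + a) / (2 y1)
s = (3*4^2 + 5) / (2*11) mod 17 = 14
x3 = s^2 - 2 x1 mod 17 = 14^2 - 2*4 = 1
y3 = s (x1 - x3) - y1 mod 17 = 14 * (4 - 1) - 11 = 14

2P = (1, 14)


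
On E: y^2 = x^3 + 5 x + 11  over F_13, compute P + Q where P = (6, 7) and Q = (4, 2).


P != Q, so use the chord formula.
s = (y2 - y1) / (x2 - x1) = (8) / (11) mod 13 = 9
x3 = s^2 - x1 - x2 mod 13 = 9^2 - 6 - 4 = 6
y3 = s (x1 - x3) - y1 mod 13 = 9 * (6 - 6) - 7 = 6

P + Q = (6, 6)


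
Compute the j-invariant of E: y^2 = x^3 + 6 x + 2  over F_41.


Delta = -16(4 a^3 + 27 b^2) mod 41 = 28
-1728 * (4 a)^3 = -1728 * (4*6)^3 mod 41 = 40
j = 40 * 28^(-1) mod 41 = 19

j = 19 (mod 41)


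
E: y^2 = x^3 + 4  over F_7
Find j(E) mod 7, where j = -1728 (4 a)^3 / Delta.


Delta = -16(4 a^3 + 27 b^2) mod 7 = 4
-1728 * (4 a)^3 = -1728 * (4*0)^3 mod 7 = 0
j = 0 * 4^(-1) mod 7 = 0

j = 0 (mod 7)


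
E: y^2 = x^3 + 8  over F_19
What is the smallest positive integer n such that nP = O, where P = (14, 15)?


Compute successive multiples of P until we hit O:
  1P = (14, 15)
  2P = (2, 15)
  3P = (3, 4)
  4P = (3, 15)
  5P = (2, 4)
  6P = (14, 4)
  7P = O

ord(P) = 7


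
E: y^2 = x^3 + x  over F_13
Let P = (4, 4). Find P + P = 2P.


Doubling: s = (3 x1^2 + a) / (2 y1)
s = (3*4^2 + 1) / (2*4) mod 13 = 11
x3 = s^2 - 2 x1 mod 13 = 11^2 - 2*4 = 9
y3 = s (x1 - x3) - y1 mod 13 = 11 * (4 - 9) - 4 = 6

2P = (9, 6)


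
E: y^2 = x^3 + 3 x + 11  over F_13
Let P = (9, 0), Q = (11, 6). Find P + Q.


P != Q, so use the chord formula.
s = (y2 - y1) / (x2 - x1) = (6) / (2) mod 13 = 3
x3 = s^2 - x1 - x2 mod 13 = 3^2 - 9 - 11 = 2
y3 = s (x1 - x3) - y1 mod 13 = 3 * (9 - 2) - 0 = 8

P + Q = (2, 8)


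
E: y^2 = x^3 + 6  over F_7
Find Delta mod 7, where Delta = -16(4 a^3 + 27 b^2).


4 a^3 + 27 b^2 = 4*0^3 + 27*6^2 = 0 + 972 = 972
Delta = -16 * (972) = -15552
Delta mod 7 = 2

Delta = 2 (mod 7)


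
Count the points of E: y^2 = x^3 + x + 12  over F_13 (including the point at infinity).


For each x in F_13, count y with y^2 = x^3 + 1 x + 12 mod 13:
  x = 0: RHS = 12, y in [5, 8]  -> 2 point(s)
  x = 1: RHS = 1, y in [1, 12]  -> 2 point(s)
  x = 2: RHS = 9, y in [3, 10]  -> 2 point(s)
  x = 3: RHS = 3, y in [4, 9]  -> 2 point(s)
  x = 5: RHS = 12, y in [5, 8]  -> 2 point(s)
  x = 6: RHS = 0, y in [0]  -> 1 point(s)
  x = 8: RHS = 12, y in [5, 8]  -> 2 point(s)
  x = 9: RHS = 9, y in [3, 10]  -> 2 point(s)
  x = 12: RHS = 10, y in [6, 7]  -> 2 point(s)
Affine points: 17. Add the point at infinity: total = 18.

#E(F_13) = 18


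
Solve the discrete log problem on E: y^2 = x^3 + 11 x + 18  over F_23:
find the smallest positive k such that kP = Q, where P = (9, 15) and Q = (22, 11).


Enumerate multiples of P until we hit Q = (22, 11):
  1P = (9, 15)
  2P = (13, 14)
  3P = (14, 15)
  4P = (0, 8)
  5P = (20, 2)
  6P = (3, 3)
  7P = (15, 19)
  8P = (2, 5)
  9P = (7, 1)
  10P = (10, 1)
  11P = (16, 14)
  12P = (6, 1)
  13P = (17, 9)
  14P = (22, 12)
  15P = (19, 5)
  16P = (19, 18)
  17P = (22, 11)
Match found at i = 17.

k = 17


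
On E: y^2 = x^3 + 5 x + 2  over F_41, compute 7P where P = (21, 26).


k = 7 = 111_2 (binary, LSB first: 111)
Double-and-add from P = (21, 26):
  bit 0 = 1: acc = O + (21, 26) = (21, 26)
  bit 1 = 1: acc = (21, 26) + (35, 17) = (17, 30)
  bit 2 = 1: acc = (17, 30) + (4, 39) = (28, 6)

7P = (28, 6)


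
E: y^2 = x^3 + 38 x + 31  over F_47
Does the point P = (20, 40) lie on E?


Check whether y^2 = x^3 + 38 x + 31 (mod 47) for (x, y) = (20, 40).
LHS: y^2 = 40^2 mod 47 = 2
RHS: x^3 + 38 x + 31 = 20^3 + 38*20 + 31 mod 47 = 2
LHS = RHS

Yes, on the curve


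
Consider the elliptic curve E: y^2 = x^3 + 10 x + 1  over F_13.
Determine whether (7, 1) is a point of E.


Check whether y^2 = x^3 + 10 x + 1 (mod 13) for (x, y) = (7, 1).
LHS: y^2 = 1^2 mod 13 = 1
RHS: x^3 + 10 x + 1 = 7^3 + 10*7 + 1 mod 13 = 11
LHS != RHS

No, not on the curve


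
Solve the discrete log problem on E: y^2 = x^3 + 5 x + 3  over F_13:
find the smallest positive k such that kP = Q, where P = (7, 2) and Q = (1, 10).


Enumerate multiples of P until we hit Q = (1, 10):
  1P = (7, 2)
  2P = (0, 4)
  3P = (9, 6)
  4P = (1, 10)
Match found at i = 4.

k = 4


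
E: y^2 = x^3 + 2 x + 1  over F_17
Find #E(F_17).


For each x in F_17, count y with y^2 = x^3 + 2 x + 1 mod 17:
  x = 0: RHS = 1, y in [1, 16]  -> 2 point(s)
  x = 1: RHS = 4, y in [2, 15]  -> 2 point(s)
  x = 2: RHS = 13, y in [8, 9]  -> 2 point(s)
  x = 3: RHS = 0, y in [0]  -> 1 point(s)
  x = 5: RHS = 0, y in [0]  -> 1 point(s)
  x = 6: RHS = 8, y in [5, 12]  -> 2 point(s)
  x = 7: RHS = 1, y in [1, 16]  -> 2 point(s)
  x = 8: RHS = 2, y in [6, 11]  -> 2 point(s)
  x = 9: RHS = 0, y in [0]  -> 1 point(s)
  x = 10: RHS = 1, y in [1, 16]  -> 2 point(s)
  x = 12: RHS = 2, y in [6, 11]  -> 2 point(s)
  x = 14: RHS = 2, y in [6, 11]  -> 2 point(s)
  x = 16: RHS = 15, y in [7, 10]  -> 2 point(s)
Affine points: 23. Add the point at infinity: total = 24.

#E(F_17) = 24


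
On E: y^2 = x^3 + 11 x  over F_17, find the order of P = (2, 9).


Compute successive multiples of P until we hit O:
  1P = (2, 9)
  2P = (15, 15)
  3P = (15, 2)
  4P = (2, 8)
  5P = O

ord(P) = 5


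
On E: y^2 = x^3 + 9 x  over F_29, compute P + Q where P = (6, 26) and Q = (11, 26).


P != Q, so use the chord formula.
s = (y2 - y1) / (x2 - x1) = (0) / (5) mod 29 = 0
x3 = s^2 - x1 - x2 mod 29 = 0^2 - 6 - 11 = 12
y3 = s (x1 - x3) - y1 mod 29 = 0 * (6 - 12) - 26 = 3

P + Q = (12, 3)


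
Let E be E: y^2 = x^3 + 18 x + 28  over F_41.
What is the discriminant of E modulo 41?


4 a^3 + 27 b^2 = 4*18^3 + 27*28^2 = 23328 + 21168 = 44496
Delta = -16 * (44496) = -711936
Delta mod 41 = 29

Delta = 29 (mod 41)


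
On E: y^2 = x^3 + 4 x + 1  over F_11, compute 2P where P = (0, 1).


Doubling: s = (3 x1^2 + a) / (2 y1)
s = (3*0^2 + 4) / (2*1) mod 11 = 2
x3 = s^2 - 2 x1 mod 11 = 2^2 - 2*0 = 4
y3 = s (x1 - x3) - y1 mod 11 = 2 * (0 - 4) - 1 = 2

2P = (4, 2)


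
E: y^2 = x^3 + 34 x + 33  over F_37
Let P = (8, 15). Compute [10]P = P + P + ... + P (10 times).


k = 10 = 1010_2 (binary, LSB first: 0101)
Double-and-add from P = (8, 15):
  bit 0 = 0: acc unchanged = O
  bit 1 = 1: acc = O + (10, 2) = (10, 2)
  bit 2 = 0: acc unchanged = (10, 2)
  bit 3 = 1: acc = (10, 2) + (16, 14) = (15, 25)

10P = (15, 25)


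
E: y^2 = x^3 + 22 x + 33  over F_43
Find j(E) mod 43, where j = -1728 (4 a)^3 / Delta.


Delta = -16(4 a^3 + 27 b^2) mod 43 = 7
-1728 * (4 a)^3 = -1728 * (4*22)^3 mod 43 = 22
j = 22 * 7^(-1) mod 43 = 40

j = 40 (mod 43)


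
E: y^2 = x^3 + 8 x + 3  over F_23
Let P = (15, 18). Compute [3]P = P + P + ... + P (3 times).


k = 3 = 11_2 (binary, LSB first: 11)
Double-and-add from P = (15, 18):
  bit 0 = 1: acc = O + (15, 18) = (15, 18)
  bit 1 = 1: acc = (15, 18) + (2, 21) = (10, 18)

3P = (10, 18)


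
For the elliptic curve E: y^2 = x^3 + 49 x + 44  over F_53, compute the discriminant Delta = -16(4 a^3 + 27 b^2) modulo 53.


4 a^3 + 27 b^2 = 4*49^3 + 27*44^2 = 470596 + 52272 = 522868
Delta = -16 * (522868) = -8365888
Delta mod 53 = 3

Delta = 3 (mod 53)


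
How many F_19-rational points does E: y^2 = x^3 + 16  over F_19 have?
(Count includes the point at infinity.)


For each x in F_19, count y with y^2 = x^3 + 0 x + 16 mod 19:
  x = 0: RHS = 16, y in [4, 15]  -> 2 point(s)
  x = 1: RHS = 17, y in [6, 13]  -> 2 point(s)
  x = 2: RHS = 5, y in [9, 10]  -> 2 point(s)
  x = 3: RHS = 5, y in [9, 10]  -> 2 point(s)
  x = 4: RHS = 4, y in [2, 17]  -> 2 point(s)
  x = 6: RHS = 4, y in [2, 17]  -> 2 point(s)
  x = 7: RHS = 17, y in [6, 13]  -> 2 point(s)
  x = 9: RHS = 4, y in [2, 17]  -> 2 point(s)
  x = 10: RHS = 9, y in [3, 16]  -> 2 point(s)
  x = 11: RHS = 17, y in [6, 13]  -> 2 point(s)
  x = 13: RHS = 9, y in [3, 16]  -> 2 point(s)
  x = 14: RHS = 5, y in [9, 10]  -> 2 point(s)
  x = 15: RHS = 9, y in [3, 16]  -> 2 point(s)
Affine points: 26. Add the point at infinity: total = 27.

#E(F_19) = 27


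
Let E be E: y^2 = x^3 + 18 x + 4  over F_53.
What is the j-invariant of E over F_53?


Delta = -16(4 a^3 + 27 b^2) mod 53 = 9
-1728 * (4 a)^3 = -1728 * (4*18)^3 mod 53 = 38
j = 38 * 9^(-1) mod 53 = 16

j = 16 (mod 53)


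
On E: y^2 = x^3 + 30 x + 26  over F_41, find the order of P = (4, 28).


Compute successive multiples of P until we hit O:
  1P = (4, 28)
  2P = (1, 4)
  3P = (18, 24)
  4P = (40, 35)
  5P = (17, 23)
  6P = (25, 40)
  7P = (14, 19)
  8P = (7, 28)
  ... (continuing to 21P)
  21P = O

ord(P) = 21


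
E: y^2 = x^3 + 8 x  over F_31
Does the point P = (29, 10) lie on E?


Check whether y^2 = x^3 + 8 x + 0 (mod 31) for (x, y) = (29, 10).
LHS: y^2 = 10^2 mod 31 = 7
RHS: x^3 + 8 x + 0 = 29^3 + 8*29 + 0 mod 31 = 7
LHS = RHS

Yes, on the curve


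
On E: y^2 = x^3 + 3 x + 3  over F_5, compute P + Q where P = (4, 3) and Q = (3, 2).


P != Q, so use the chord formula.
s = (y2 - y1) / (x2 - x1) = (4) / (4) mod 5 = 1
x3 = s^2 - x1 - x2 mod 5 = 1^2 - 4 - 3 = 4
y3 = s (x1 - x3) - y1 mod 5 = 1 * (4 - 4) - 3 = 2

P + Q = (4, 2)


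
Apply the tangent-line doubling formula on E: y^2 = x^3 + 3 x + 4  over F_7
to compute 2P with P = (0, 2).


Doubling: s = (3 x1^2 + a) / (2 y1)
s = (3*0^2 + 3) / (2*2) mod 7 = 6
x3 = s^2 - 2 x1 mod 7 = 6^2 - 2*0 = 1
y3 = s (x1 - x3) - y1 mod 7 = 6 * (0 - 1) - 2 = 6

2P = (1, 6)


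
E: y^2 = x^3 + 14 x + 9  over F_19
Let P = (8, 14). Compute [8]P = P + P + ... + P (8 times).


k = 8 = 1000_2 (binary, LSB first: 0001)
Double-and-add from P = (8, 14):
  bit 0 = 0: acc unchanged = O
  bit 1 = 0: acc unchanged = O
  bit 2 = 0: acc unchanged = O
  bit 3 = 1: acc = O + (12, 9) = (12, 9)

8P = (12, 9)


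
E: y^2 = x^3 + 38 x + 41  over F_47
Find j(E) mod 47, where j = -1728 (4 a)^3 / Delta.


Delta = -16(4 a^3 + 27 b^2) mod 47 = 37
-1728 * (4 a)^3 = -1728 * (4*38)^3 mod 47 = 24
j = 24 * 37^(-1) mod 47 = 7

j = 7 (mod 47)


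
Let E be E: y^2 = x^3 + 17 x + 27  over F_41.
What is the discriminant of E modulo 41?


4 a^3 + 27 b^2 = 4*17^3 + 27*27^2 = 19652 + 19683 = 39335
Delta = -16 * (39335) = -629360
Delta mod 41 = 31

Delta = 31 (mod 41)


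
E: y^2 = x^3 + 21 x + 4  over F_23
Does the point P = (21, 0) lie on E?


Check whether y^2 = x^3 + 21 x + 4 (mod 23) for (x, y) = (21, 0).
LHS: y^2 = 0^2 mod 23 = 0
RHS: x^3 + 21 x + 4 = 21^3 + 21*21 + 4 mod 23 = 0
LHS = RHS

Yes, on the curve


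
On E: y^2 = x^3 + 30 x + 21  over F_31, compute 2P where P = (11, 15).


Doubling: s = (3 x1^2 + a) / (2 y1)
s = (3*11^2 + 30) / (2*15) mod 31 = 10
x3 = s^2 - 2 x1 mod 31 = 10^2 - 2*11 = 16
y3 = s (x1 - x3) - y1 mod 31 = 10 * (11 - 16) - 15 = 28

2P = (16, 28)


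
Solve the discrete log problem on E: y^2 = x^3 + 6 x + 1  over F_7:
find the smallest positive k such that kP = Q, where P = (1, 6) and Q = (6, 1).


Enumerate multiples of P until we hit Q = (6, 1):
  1P = (1, 6)
  2P = (6, 6)
  3P = (0, 1)
  4P = (3, 5)
  5P = (5, 3)
  6P = (2, 0)
  7P = (5, 4)
  8P = (3, 2)
  9P = (0, 6)
  10P = (6, 1)
Match found at i = 10.

k = 10


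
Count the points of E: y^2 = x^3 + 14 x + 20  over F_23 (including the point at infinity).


For each x in F_23, count y with y^2 = x^3 + 14 x + 20 mod 23:
  x = 1: RHS = 12, y in [9, 14]  -> 2 point(s)
  x = 4: RHS = 2, y in [5, 18]  -> 2 point(s)
  x = 5: RHS = 8, y in [10, 13]  -> 2 point(s)
  x = 7: RHS = 1, y in [1, 22]  -> 2 point(s)
  x = 8: RHS = 0, y in [0]  -> 1 point(s)
  x = 9: RHS = 1, y in [1, 22]  -> 2 point(s)
  x = 14: RHS = 16, y in [4, 19]  -> 2 point(s)
  x = 16: RHS = 16, y in [4, 19]  -> 2 point(s)
  x = 18: RHS = 9, y in [3, 20]  -> 2 point(s)
Affine points: 17. Add the point at infinity: total = 18.

#E(F_23) = 18


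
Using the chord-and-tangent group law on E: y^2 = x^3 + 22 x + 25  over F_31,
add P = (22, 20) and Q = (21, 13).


P != Q, so use the chord formula.
s = (y2 - y1) / (x2 - x1) = (24) / (30) mod 31 = 7
x3 = s^2 - x1 - x2 mod 31 = 7^2 - 22 - 21 = 6
y3 = s (x1 - x3) - y1 mod 31 = 7 * (22 - 6) - 20 = 30

P + Q = (6, 30)


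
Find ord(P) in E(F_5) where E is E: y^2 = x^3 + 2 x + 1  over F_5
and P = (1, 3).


Compute successive multiples of P until we hit O:
  1P = (1, 3)
  2P = (3, 2)
  3P = (0, 4)
  4P = (0, 1)
  5P = (3, 3)
  6P = (1, 2)
  7P = O

ord(P) = 7


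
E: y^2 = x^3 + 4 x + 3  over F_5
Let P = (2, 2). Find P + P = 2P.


Doubling: s = (3 x1^2 + a) / (2 y1)
s = (3*2^2 + 4) / (2*2) mod 5 = 4
x3 = s^2 - 2 x1 mod 5 = 4^2 - 2*2 = 2
y3 = s (x1 - x3) - y1 mod 5 = 4 * (2 - 2) - 2 = 3

2P = (2, 3)


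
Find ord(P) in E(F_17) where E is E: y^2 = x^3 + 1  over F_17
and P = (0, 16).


Compute successive multiples of P until we hit O:
  1P = (0, 16)
  2P = (0, 1)
  3P = O

ord(P) = 3


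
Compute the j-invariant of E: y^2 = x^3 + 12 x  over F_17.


Delta = -16(4 a^3 + 27 b^2) mod 17 = 10
-1728 * (4 a)^3 = -1728 * (4*12)^3 mod 17 = 8
j = 8 * 10^(-1) mod 17 = 11

j = 11 (mod 17)


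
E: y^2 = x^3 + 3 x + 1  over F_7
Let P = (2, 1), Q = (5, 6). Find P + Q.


P != Q, so use the chord formula.
s = (y2 - y1) / (x2 - x1) = (5) / (3) mod 7 = 4
x3 = s^2 - x1 - x2 mod 7 = 4^2 - 2 - 5 = 2
y3 = s (x1 - x3) - y1 mod 7 = 4 * (2 - 2) - 1 = 6

P + Q = (2, 6)


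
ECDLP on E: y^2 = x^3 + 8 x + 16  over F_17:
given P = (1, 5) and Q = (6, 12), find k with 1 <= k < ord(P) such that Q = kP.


Enumerate multiples of P until we hit Q = (6, 12):
  1P = (1, 5)
  2P = (14, 13)
  3P = (6, 5)
  4P = (10, 12)
  5P = (15, 3)
  6P = (9, 1)
  7P = (3, 13)
  8P = (12, 2)
  9P = (0, 4)
  10P = (0, 13)
  11P = (12, 15)
  12P = (3, 4)
  13P = (9, 16)
  14P = (15, 14)
  15P = (10, 5)
  16P = (6, 12)
Match found at i = 16.

k = 16


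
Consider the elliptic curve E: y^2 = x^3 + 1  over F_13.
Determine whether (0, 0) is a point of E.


Check whether y^2 = x^3 + 0 x + 1 (mod 13) for (x, y) = (0, 0).
LHS: y^2 = 0^2 mod 13 = 0
RHS: x^3 + 0 x + 1 = 0^3 + 0*0 + 1 mod 13 = 1
LHS != RHS

No, not on the curve


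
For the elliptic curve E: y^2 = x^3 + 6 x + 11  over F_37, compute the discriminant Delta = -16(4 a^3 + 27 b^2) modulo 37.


4 a^3 + 27 b^2 = 4*6^3 + 27*11^2 = 864 + 3267 = 4131
Delta = -16 * (4131) = -66096
Delta mod 37 = 23

Delta = 23 (mod 37)


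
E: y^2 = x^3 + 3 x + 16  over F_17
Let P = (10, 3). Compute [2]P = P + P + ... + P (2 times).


k = 2 = 10_2 (binary, LSB first: 01)
Double-and-add from P = (10, 3):
  bit 0 = 0: acc unchanged = O
  bit 1 = 1: acc = O + (10, 14) = (10, 14)

2P = (10, 14)


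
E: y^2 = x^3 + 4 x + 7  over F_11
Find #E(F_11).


For each x in F_11, count y with y^2 = x^3 + 4 x + 7 mod 11:
  x = 1: RHS = 1, y in [1, 10]  -> 2 point(s)
  x = 2: RHS = 1, y in [1, 10]  -> 2 point(s)
  x = 5: RHS = 9, y in [3, 8]  -> 2 point(s)
  x = 6: RHS = 5, y in [4, 7]  -> 2 point(s)
  x = 7: RHS = 4, y in [2, 9]  -> 2 point(s)
  x = 8: RHS = 1, y in [1, 10]  -> 2 point(s)
Affine points: 12. Add the point at infinity: total = 13.

#E(F_11) = 13


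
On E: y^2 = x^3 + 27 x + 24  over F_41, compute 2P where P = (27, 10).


Doubling: s = (3 x1^2 + a) / (2 y1)
s = (3*27^2 + 27) / (2*10) mod 41 = 0
x3 = s^2 - 2 x1 mod 41 = 0^2 - 2*27 = 28
y3 = s (x1 - x3) - y1 mod 41 = 0 * (27 - 28) - 10 = 31

2P = (28, 31)


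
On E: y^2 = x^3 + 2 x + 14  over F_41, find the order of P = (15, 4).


Compute successive multiples of P until we hit O:
  1P = (15, 4)
  2P = (7, 17)
  3P = (21, 16)
  4P = (9, 8)
  5P = (22, 28)
  6P = (35, 27)
  7P = (16, 1)
  8P = (19, 8)
  ... (continuing to 22P)
  22P = O

ord(P) = 22


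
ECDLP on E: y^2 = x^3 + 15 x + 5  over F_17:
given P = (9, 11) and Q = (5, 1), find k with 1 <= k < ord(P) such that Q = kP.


Enumerate multiples of P until we hit Q = (5, 1):
  1P = (9, 11)
  2P = (15, 16)
  3P = (14, 16)
  4P = (12, 3)
  5P = (5, 1)
Match found at i = 5.

k = 5


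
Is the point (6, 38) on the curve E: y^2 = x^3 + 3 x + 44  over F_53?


Check whether y^2 = x^3 + 3 x + 44 (mod 53) for (x, y) = (6, 38).
LHS: y^2 = 38^2 mod 53 = 13
RHS: x^3 + 3 x + 44 = 6^3 + 3*6 + 44 mod 53 = 13
LHS = RHS

Yes, on the curve


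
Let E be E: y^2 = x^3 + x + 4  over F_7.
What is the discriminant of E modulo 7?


4 a^3 + 27 b^2 = 4*1^3 + 27*4^2 = 4 + 432 = 436
Delta = -16 * (436) = -6976
Delta mod 7 = 3

Delta = 3 (mod 7)


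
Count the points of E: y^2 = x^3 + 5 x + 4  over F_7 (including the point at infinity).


For each x in F_7, count y with y^2 = x^3 + 5 x + 4 mod 7:
  x = 0: RHS = 4, y in [2, 5]  -> 2 point(s)
  x = 2: RHS = 1, y in [1, 6]  -> 2 point(s)
  x = 3: RHS = 4, y in [2, 5]  -> 2 point(s)
  x = 4: RHS = 4, y in [2, 5]  -> 2 point(s)
  x = 5: RHS = 0, y in [0]  -> 1 point(s)
Affine points: 9. Add the point at infinity: total = 10.

#E(F_7) = 10


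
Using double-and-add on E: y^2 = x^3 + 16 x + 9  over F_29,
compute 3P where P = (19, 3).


k = 3 = 11_2 (binary, LSB first: 11)
Double-and-add from P = (19, 3):
  bit 0 = 1: acc = O + (19, 3) = (19, 3)
  bit 1 = 1: acc = (19, 3) + (13, 23) = (21, 23)

3P = (21, 23)


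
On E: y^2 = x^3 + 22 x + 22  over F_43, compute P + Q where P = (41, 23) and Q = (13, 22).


P != Q, so use the chord formula.
s = (y2 - y1) / (x2 - x1) = (42) / (15) mod 43 = 20
x3 = s^2 - x1 - x2 mod 43 = 20^2 - 41 - 13 = 2
y3 = s (x1 - x3) - y1 mod 43 = 20 * (41 - 2) - 23 = 26

P + Q = (2, 26)


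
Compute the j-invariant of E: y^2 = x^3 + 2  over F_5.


Delta = -16(4 a^3 + 27 b^2) mod 5 = 2
-1728 * (4 a)^3 = -1728 * (4*0)^3 mod 5 = 0
j = 0 * 2^(-1) mod 5 = 0

j = 0 (mod 5)


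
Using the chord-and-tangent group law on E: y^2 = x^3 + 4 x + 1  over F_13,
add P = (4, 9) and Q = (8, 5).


P != Q, so use the chord formula.
s = (y2 - y1) / (x2 - x1) = (9) / (4) mod 13 = 12
x3 = s^2 - x1 - x2 mod 13 = 12^2 - 4 - 8 = 2
y3 = s (x1 - x3) - y1 mod 13 = 12 * (4 - 2) - 9 = 2

P + Q = (2, 2)


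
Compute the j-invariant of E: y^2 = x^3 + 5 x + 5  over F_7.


Delta = -16(4 a^3 + 27 b^2) mod 7 = 2
-1728 * (4 a)^3 = -1728 * (4*5)^3 mod 7 = 6
j = 6 * 2^(-1) mod 7 = 3

j = 3 (mod 7)


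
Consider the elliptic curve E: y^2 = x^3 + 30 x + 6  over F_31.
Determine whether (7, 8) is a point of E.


Check whether y^2 = x^3 + 30 x + 6 (mod 31) for (x, y) = (7, 8).
LHS: y^2 = 8^2 mod 31 = 2
RHS: x^3 + 30 x + 6 = 7^3 + 30*7 + 6 mod 31 = 1
LHS != RHS

No, not on the curve


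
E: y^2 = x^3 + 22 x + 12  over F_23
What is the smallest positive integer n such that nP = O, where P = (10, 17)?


Compute successive multiples of P until we hit O:
  1P = (10, 17)
  2P = (3, 6)
  3P = (12, 16)
  4P = (7, 16)
  5P = (1, 9)
  6P = (2, 8)
  7P = (4, 7)
  8P = (22, 9)
  ... (continuing to 23P)
  23P = O

ord(P) = 23


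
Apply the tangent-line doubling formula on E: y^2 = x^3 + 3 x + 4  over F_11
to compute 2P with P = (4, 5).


Doubling: s = (3 x1^2 + a) / (2 y1)
s = (3*4^2 + 3) / (2*5) mod 11 = 4
x3 = s^2 - 2 x1 mod 11 = 4^2 - 2*4 = 8
y3 = s (x1 - x3) - y1 mod 11 = 4 * (4 - 8) - 5 = 1

2P = (8, 1)


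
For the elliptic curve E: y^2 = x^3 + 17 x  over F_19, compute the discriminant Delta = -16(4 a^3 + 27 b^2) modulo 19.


4 a^3 + 27 b^2 = 4*17^3 + 27*0^2 = 19652 + 0 = 19652
Delta = -16 * (19652) = -314432
Delta mod 19 = 18

Delta = 18 (mod 19)


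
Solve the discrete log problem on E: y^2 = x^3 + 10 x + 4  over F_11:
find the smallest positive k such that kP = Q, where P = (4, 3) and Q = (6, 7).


Enumerate multiples of P until we hit Q = (6, 7):
  1P = (4, 3)
  2P = (6, 7)
Match found at i = 2.

k = 2


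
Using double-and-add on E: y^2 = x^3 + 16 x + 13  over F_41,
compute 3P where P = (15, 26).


k = 3 = 11_2 (binary, LSB first: 11)
Double-and-add from P = (15, 26):
  bit 0 = 1: acc = O + (15, 26) = (15, 26)
  bit 1 = 1: acc = (15, 26) + (34, 3) = (13, 32)

3P = (13, 32)


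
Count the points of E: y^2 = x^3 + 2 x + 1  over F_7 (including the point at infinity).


For each x in F_7, count y with y^2 = x^3 + 2 x + 1 mod 7:
  x = 0: RHS = 1, y in [1, 6]  -> 2 point(s)
  x = 1: RHS = 4, y in [2, 5]  -> 2 point(s)
Affine points: 4. Add the point at infinity: total = 5.

#E(F_7) = 5


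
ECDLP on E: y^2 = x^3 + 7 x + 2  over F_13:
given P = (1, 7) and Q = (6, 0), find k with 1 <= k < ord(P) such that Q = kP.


Enumerate multiples of P until we hit Q = (6, 0):
  1P = (1, 7)
  2P = (7, 11)
  3P = (4, 4)
  4P = (9, 1)
  5P = (6, 0)
Match found at i = 5.

k = 5


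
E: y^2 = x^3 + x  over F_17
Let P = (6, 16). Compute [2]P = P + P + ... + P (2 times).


k = 2 = 10_2 (binary, LSB first: 01)
Double-and-add from P = (6, 16):
  bit 0 = 0: acc unchanged = O
  bit 1 = 1: acc = O + (13, 0) = (13, 0)

2P = (13, 0)


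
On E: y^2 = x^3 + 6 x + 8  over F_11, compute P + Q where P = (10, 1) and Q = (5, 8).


P != Q, so use the chord formula.
s = (y2 - y1) / (x2 - x1) = (7) / (6) mod 11 = 3
x3 = s^2 - x1 - x2 mod 11 = 3^2 - 10 - 5 = 5
y3 = s (x1 - x3) - y1 mod 11 = 3 * (10 - 5) - 1 = 3

P + Q = (5, 3)


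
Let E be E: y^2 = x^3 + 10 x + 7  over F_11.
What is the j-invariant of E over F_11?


Delta = -16(4 a^3 + 27 b^2) mod 11 = 5
-1728 * (4 a)^3 = -1728 * (4*10)^3 mod 11 = 9
j = 9 * 5^(-1) mod 11 = 4

j = 4 (mod 11)


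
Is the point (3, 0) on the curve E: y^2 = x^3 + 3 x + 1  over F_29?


Check whether y^2 = x^3 + 3 x + 1 (mod 29) for (x, y) = (3, 0).
LHS: y^2 = 0^2 mod 29 = 0
RHS: x^3 + 3 x + 1 = 3^3 + 3*3 + 1 mod 29 = 8
LHS != RHS

No, not on the curve


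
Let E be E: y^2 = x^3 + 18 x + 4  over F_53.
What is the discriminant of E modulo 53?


4 a^3 + 27 b^2 = 4*18^3 + 27*4^2 = 23328 + 432 = 23760
Delta = -16 * (23760) = -380160
Delta mod 53 = 9

Delta = 9 (mod 53)


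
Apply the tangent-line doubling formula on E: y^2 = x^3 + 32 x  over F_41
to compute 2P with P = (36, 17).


Doubling: s = (3 x1^2 + a) / (2 y1)
s = (3*36^2 + 32) / (2*17) mod 41 = 14
x3 = s^2 - 2 x1 mod 41 = 14^2 - 2*36 = 1
y3 = s (x1 - x3) - y1 mod 41 = 14 * (36 - 1) - 17 = 22

2P = (1, 22)


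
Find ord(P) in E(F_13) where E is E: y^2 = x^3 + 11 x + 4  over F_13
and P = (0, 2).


Compute successive multiples of P until we hit O:
  1P = (0, 2)
  2P = (10, 3)
  3P = (6, 0)
  4P = (10, 10)
  5P = (0, 11)
  6P = O

ord(P) = 6


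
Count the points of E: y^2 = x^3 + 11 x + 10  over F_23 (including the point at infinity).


For each x in F_23, count y with y^2 = x^3 + 11 x + 10 mod 23:
  x = 3: RHS = 1, y in [1, 22]  -> 2 point(s)
  x = 4: RHS = 3, y in [7, 16]  -> 2 point(s)
  x = 5: RHS = 6, y in [11, 12]  -> 2 point(s)
  x = 6: RHS = 16, y in [4, 19]  -> 2 point(s)
  x = 7: RHS = 16, y in [4, 19]  -> 2 point(s)
  x = 8: RHS = 12, y in [9, 14]  -> 2 point(s)
  x = 10: RHS = 16, y in [4, 19]  -> 2 point(s)
  x = 11: RHS = 13, y in [6, 17]  -> 2 point(s)
  x = 13: RHS = 4, y in [2, 21]  -> 2 point(s)
  x = 15: RHS = 8, y in [10, 13]  -> 2 point(s)
  x = 16: RHS = 4, y in [2, 21]  -> 2 point(s)
  x = 17: RHS = 4, y in [2, 21]  -> 2 point(s)
  x = 21: RHS = 3, y in [7, 16]  -> 2 point(s)
Affine points: 26. Add the point at infinity: total = 27.

#E(F_23) = 27


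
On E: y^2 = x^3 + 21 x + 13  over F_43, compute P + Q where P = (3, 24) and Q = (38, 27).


P != Q, so use the chord formula.
s = (y2 - y1) / (x2 - x1) = (3) / (35) mod 43 = 5
x3 = s^2 - x1 - x2 mod 43 = 5^2 - 3 - 38 = 27
y3 = s (x1 - x3) - y1 mod 43 = 5 * (3 - 27) - 24 = 28

P + Q = (27, 28)


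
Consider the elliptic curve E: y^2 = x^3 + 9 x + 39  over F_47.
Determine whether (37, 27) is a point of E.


Check whether y^2 = x^3 + 9 x + 39 (mod 47) for (x, y) = (37, 27).
LHS: y^2 = 27^2 mod 47 = 24
RHS: x^3 + 9 x + 39 = 37^3 + 9*37 + 39 mod 47 = 30
LHS != RHS

No, not on the curve


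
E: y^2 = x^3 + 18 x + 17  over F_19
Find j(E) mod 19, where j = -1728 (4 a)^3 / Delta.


Delta = -16(4 a^3 + 27 b^2) mod 19 = 8
-1728 * (4 a)^3 = -1728 * (4*18)^3 mod 19 = 12
j = 12 * 8^(-1) mod 19 = 11

j = 11 (mod 19)


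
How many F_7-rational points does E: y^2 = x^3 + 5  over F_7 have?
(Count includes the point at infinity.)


For each x in F_7, count y with y^2 = x^3 + 0 x + 5 mod 7:
  x = 3: RHS = 4, y in [2, 5]  -> 2 point(s)
  x = 5: RHS = 4, y in [2, 5]  -> 2 point(s)
  x = 6: RHS = 4, y in [2, 5]  -> 2 point(s)
Affine points: 6. Add the point at infinity: total = 7.

#E(F_7) = 7


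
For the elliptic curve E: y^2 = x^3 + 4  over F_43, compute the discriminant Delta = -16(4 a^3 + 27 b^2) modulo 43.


4 a^3 + 27 b^2 = 4*0^3 + 27*4^2 = 0 + 432 = 432
Delta = -16 * (432) = -6912
Delta mod 43 = 11

Delta = 11 (mod 43)


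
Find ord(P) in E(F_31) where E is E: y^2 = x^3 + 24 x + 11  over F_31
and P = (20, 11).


Compute successive multiples of P until we hit O:
  1P = (20, 11)
  2P = (11, 5)
  3P = (28, 25)
  4P = (19, 14)
  5P = (1, 25)
  6P = (26, 13)
  7P = (23, 19)
  8P = (2, 6)
  ... (continuing to 26P)
  26P = O

ord(P) = 26


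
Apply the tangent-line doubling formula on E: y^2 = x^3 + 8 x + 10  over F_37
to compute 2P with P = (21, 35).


Doubling: s = (3 x1^2 + a) / (2 y1)
s = (3*21^2 + 8) / (2*35) mod 37 = 28
x3 = s^2 - 2 x1 mod 37 = 28^2 - 2*21 = 2
y3 = s (x1 - x3) - y1 mod 37 = 28 * (21 - 2) - 35 = 16

2P = (2, 16)
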